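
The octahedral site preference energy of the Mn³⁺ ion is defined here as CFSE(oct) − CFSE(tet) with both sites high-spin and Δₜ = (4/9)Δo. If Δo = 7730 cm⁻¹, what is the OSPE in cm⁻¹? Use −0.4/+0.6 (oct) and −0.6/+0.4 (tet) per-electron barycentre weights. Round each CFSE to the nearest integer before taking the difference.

Mn³⁺: group 7, so d-count = 7 − 3 = 4.
Octahedral high-spin t₂g³ eg¹: CFSE = -0.6 × 7730 = -4638 cm⁻¹.
In a tetrahedral site the filling is e² t₂²: CFSE(tet) = -0.4Δₜ = -0.4 × (4/9)(7730) = -1374 cm⁻¹.
Subtracting, OSPE = -4638 − (-1374) = -3264 cm⁻¹.

-3264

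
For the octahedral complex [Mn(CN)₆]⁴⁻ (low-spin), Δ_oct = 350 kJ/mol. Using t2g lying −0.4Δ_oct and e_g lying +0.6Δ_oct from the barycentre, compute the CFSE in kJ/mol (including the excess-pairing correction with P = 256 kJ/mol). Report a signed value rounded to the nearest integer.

-188

Each CN⁻ contributes -1; 6 × (-1) = -6. With overall charge -4, Mn is in the +2 oxidation state.
Mn sits in group 7; removing 2 electrons leaves Mn²⁺ with 7 − 2 = 5 d electrons.
Configuration: t2g^5 e_g^0.
Orbital CFSE = 5(-0.4) + 0(0.6) = -2.0Δ_oct = -2.0 × 350 = -700 kJ/mol.
High-spin d⁵ would be t2g^3 e_g^2 with 0 pairs; low-spin has 2, so 2 excess pairs cost +2P = +512 kJ/mol.
Net CFSE = -700 + 512 = -188 kJ/mol.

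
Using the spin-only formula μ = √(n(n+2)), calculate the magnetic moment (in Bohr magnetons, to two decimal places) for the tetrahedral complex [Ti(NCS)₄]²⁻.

Each NCS⁻ contributes -1; 4 × (-1) = -4. With overall charge -2, Ti is in the +2 oxidation state.
Ti sits in group 4; removing 2 electrons leaves Ti²⁺ with 4 − 2 = 2 d electrons.
With tetrahedral geometry the complex is necessarily high-spin.
Configuration: e² t₂⁰ → 2 unpaired electrons.
μ(spin-only) = √[2(2+2)] = √8 ≈ 2.83 Bohr magnetons.

2.83 Bohr magnetons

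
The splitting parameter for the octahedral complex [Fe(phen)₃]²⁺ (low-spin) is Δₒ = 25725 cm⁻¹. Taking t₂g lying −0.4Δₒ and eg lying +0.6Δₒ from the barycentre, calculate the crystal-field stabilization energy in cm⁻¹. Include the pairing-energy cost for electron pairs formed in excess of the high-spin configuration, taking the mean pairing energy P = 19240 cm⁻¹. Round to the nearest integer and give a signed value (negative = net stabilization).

-23260

phen is neutral, so the +2 overall charge sits on Fe: oxidation state +2.
Group 8 minus oxidation state +2 gives a d⁶ configuration for Fe²⁺.
The d⁶ electrons fill as t₂g⁶ eg⁰.
The orbital stabilization is -2.4Δₒ = -2.4 × 25725 = -61740 cm⁻¹.
Pairing penalty: 3 pairs vs 1 in the high-spin reference → 2 extra × P = 38480 cm⁻¹.
Combining: -61740 + 38480 = -23260 cm⁻¹.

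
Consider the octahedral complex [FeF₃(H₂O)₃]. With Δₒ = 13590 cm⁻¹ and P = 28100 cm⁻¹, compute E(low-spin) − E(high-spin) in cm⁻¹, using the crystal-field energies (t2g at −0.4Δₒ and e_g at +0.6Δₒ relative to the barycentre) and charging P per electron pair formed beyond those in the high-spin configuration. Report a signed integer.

29020

Ligand charges: 3×(-1) from F⁻ and 3×(+0) from H₂O sum to -3; with overall charge +0, Fe is +3.
Fe is in group 8, so Fe³⁺ is d⁵ (8 − 3 = 5).
High-spin: t2g^3 e_g^2, CFSE = 0.0Δₒ = 0 cm⁻¹.
Low-spin t2g^5 e_g^0 gives -2.0Δₒ = -27180 cm⁻¹, but forming 2 extra pairs costs 2P = 56200 cm⁻¹, so E(LS) = -27180 + 56200 = 29020 cm⁻¹.
Thus E(LS) − E(HS) = 29020 cm⁻¹.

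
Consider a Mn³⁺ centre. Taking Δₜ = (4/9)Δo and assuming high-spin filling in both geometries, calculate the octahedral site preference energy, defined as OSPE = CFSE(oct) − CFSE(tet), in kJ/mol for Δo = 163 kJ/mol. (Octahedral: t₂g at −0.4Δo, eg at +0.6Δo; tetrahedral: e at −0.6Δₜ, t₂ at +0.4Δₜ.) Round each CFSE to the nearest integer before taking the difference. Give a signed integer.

Mn is in group 7, so Mn³⁺ is d⁴ (7 − 3 = 4).
In an octahedral site d⁴ (HS) is t2g^3 e_g^1, giving CFSE(oct) = -0.6Δo = -98 kJ/mol.
Tetrahedral e^2 t2^2 gives -0.4Δₜ = -0.4 × (4/9) × 163 = -29 kJ/mol.
OSPE = -98 − (-29) = -69 kJ/mol.

-69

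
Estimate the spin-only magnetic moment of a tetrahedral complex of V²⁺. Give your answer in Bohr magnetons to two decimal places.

3.87 Bohr magnetons

V sits in group 5; removing 2 electrons leaves V²⁺ with 5 − 2 = 3 d electrons.
Tetrahedral splitting is small, so the complex is high-spin.
Configuration: e^2 t2^1 → 3 unpaired electrons.
μ(spin-only) = √[3(3+2)] = √15 ≈ 3.87 Bohr magnetons.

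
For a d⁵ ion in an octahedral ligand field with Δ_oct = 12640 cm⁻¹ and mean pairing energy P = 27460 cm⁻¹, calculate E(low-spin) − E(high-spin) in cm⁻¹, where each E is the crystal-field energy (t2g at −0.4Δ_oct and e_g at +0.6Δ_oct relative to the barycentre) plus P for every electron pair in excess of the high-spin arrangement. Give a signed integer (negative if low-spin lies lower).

29640

In the high-spin limit (t2g^3 e_g^2) the orbital term is 0.0Δ_oct = 0 cm⁻¹, with no excess pairing.
Low-spin t2g^5 e_g^0 gives -2.0Δ_oct = -25280 cm⁻¹, but forming 2 extra pairs costs 2P = 54920 cm⁻¹, so E(LS) = -25280 + 54920 = 29640 cm⁻¹.
Thus E(LS) − E(HS) = 29640 cm⁻¹.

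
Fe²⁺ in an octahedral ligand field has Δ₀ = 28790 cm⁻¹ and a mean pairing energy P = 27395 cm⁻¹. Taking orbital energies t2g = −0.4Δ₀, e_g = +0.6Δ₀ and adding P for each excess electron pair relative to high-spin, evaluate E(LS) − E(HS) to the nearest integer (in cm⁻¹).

Fe is in group 8, so Fe²⁺ is d⁶ (8 − 2 = 6).
High-spin d⁶ fills as t2g^4 e_g^2 with CFSE 4(−0.4) + 2(+0.6) = -0.4Δ₀ = -11516 cm⁻¹.
Low-spin t2g^6 e_g^0 gives -2.4Δ₀ = -69096 cm⁻¹, but forming 2 extra pairs costs 2P = 54790 cm⁻¹, so E(LS) = -69096 + 54790 = -14306 cm⁻¹.
Thus E(LS) − E(HS) = -2790 cm⁻¹.

-2790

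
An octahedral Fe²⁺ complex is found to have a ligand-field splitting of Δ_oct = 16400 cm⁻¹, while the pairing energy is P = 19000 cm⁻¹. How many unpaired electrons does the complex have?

4

Fe sits in group 8; removing 2 electrons leaves Fe²⁺ with 8 − 2 = 6 d electrons.
Here Δ_oct < P (16400 < 19000), so the high-spin state is favoured.
Configuration: t2g^4 e_g^2.
Unpaired electrons: 4.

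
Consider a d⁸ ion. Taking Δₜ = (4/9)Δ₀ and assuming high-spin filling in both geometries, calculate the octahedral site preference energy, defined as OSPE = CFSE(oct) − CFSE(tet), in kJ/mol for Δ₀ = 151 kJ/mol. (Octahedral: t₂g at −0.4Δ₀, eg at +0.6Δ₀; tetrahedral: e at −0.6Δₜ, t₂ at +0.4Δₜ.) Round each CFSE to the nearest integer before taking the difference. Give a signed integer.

Octahedral high-spin t₂g⁶ eg²: CFSE = -1.2 × 151 = -181 kJ/mol.
Tetrahedral e⁴ t₂⁴ gives -0.8Δₜ = -0.8 × (4/9) × 151 = -54 kJ/mol.
OSPE = CFSE(oct) − CFSE(tet) = -181 − (-54) = -127 kJ/mol.

-127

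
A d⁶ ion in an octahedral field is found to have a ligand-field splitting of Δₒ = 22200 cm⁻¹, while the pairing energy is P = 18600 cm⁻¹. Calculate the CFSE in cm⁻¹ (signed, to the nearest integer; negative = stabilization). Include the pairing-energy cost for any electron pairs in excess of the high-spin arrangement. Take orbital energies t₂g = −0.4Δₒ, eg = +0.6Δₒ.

With Δₒ > P the complex is low-spin.
Configuration: t₂g⁶ eg⁰.
Orbital CFSE = -2.4Δₒ = -2.4 × 22200 = -53280 cm⁻¹.
Excess pairs vs high-spin: 3 − 1 = 2; pairing cost = +37200 cm⁻¹.
Net CFSE = -53280 + 37200 = -16080 cm⁻¹.

-16080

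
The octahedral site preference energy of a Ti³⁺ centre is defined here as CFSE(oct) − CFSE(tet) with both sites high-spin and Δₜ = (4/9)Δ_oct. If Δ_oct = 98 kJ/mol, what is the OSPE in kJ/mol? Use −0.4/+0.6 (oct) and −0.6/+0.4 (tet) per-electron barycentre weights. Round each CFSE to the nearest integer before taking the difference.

-13

Ti is in group 4, so Ti³⁺ is d¹ (4 − 3 = 1).
In an octahedral site d¹ (HS) is t₂g¹ eg⁰, giving CFSE(oct) = -0.4Δ_oct = -39 kJ/mol.
In a tetrahedral site the filling is e¹ t₂⁰: CFSE(tet) = -0.6Δₜ = -0.6 × (4/9)(98) = -26 kJ/mol.
OSPE = CFSE(oct) − CFSE(tet) = -39 − (-26) = -13 kJ/mol.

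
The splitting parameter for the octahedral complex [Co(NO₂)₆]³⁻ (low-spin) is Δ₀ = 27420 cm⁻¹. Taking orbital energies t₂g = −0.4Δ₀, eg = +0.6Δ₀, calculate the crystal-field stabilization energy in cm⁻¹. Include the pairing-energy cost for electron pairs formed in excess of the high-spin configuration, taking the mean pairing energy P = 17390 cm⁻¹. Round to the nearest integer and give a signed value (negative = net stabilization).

Each NO₂⁻ contributes -1; 6 × (-1) = -6. With overall charge -3, Co is in the +3 oxidation state.
Co³⁺: group 9, so d-count = 9 − 3 = 6.
Electron filling gives t₂g⁶ eg⁰.
CFSE(orbital) = 6×(-0.4Δ₀) + 0×(0.6Δ₀) = -2.4Δ₀; with Δ₀ = 27420 cm⁻¹ that is -65808 cm⁻¹.
High-spin d⁶ would be t₂g⁴ eg² with 1 pair; low-spin has 3, so 2 excess pairs cost +2P = +34780 cm⁻¹.
Net CFSE = -65808 + 34780 = -31028 cm⁻¹.

-31028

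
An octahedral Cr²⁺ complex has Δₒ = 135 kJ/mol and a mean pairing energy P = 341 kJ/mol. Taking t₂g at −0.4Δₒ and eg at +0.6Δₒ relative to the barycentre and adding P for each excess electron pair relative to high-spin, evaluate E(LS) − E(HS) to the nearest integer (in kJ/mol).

Cr is in group 6, so Cr²⁺ is d⁴ (6 − 2 = 4).
High-spin: t₂g³ eg¹, CFSE = -0.6Δₒ = -81 kJ/mol.
For low-spin the configuration is t₂g⁴ eg⁰: orbital energy -1.6 × 135 = -216 kJ/mol, and 1 additional pair relative to high-spin adds 341 kJ/mol, giving 125 kJ/mol.
The difference is 125 − (-81) = 206 kJ/mol, so high-spin lies lower.

206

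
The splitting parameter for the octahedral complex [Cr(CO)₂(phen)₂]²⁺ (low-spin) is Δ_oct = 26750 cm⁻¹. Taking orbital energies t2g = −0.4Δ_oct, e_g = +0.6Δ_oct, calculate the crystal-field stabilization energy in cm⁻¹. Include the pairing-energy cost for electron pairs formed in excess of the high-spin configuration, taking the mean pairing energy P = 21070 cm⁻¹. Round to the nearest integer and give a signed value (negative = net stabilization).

Ligand charges: 2×(+0) from CO and 2×(+0) from phen sum to +0; with overall charge +2, Cr is +2.
Cr sits in group 6; removing 2 electrons leaves Cr²⁺ with 6 − 2 = 4 d electrons.
Electron filling gives t2g^4 e_g^0.
CFSE(orbital) = 4×(-0.4Δ_oct) + 0×(0.6Δ_oct) = -1.6Δ_oct; with Δ_oct = 26750 cm⁻¹ that is -42800 cm⁻¹.
Relative to high-spin t2g^3 e_g^1 (0 paired), the low-spin configuration has 1 additional pair, contributing +1 × 21070 = +21070 cm⁻¹.
Net CFSE = -42800 + 21070 = -21730 cm⁻¹.

-21730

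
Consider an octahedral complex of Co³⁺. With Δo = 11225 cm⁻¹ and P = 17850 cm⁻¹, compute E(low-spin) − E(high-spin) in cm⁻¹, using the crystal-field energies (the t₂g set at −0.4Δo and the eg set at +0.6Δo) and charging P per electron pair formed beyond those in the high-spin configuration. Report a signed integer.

Co sits in group 9; removing 3 electrons leaves Co³⁺ with 9 − 3 = 6 d electrons.
In the high-spin limit (t₂g⁴ eg²) the orbital term is -0.4Δo = -4490 cm⁻¹, with no excess pairing.
Low-spin: t₂g⁶ eg⁰, orbital CFSE = -2.4Δo = -26940 cm⁻¹; plus 2 excess pairs × P = +35700 cm⁻¹; total 8760 cm⁻¹.
E(LS) − E(HS) = 8760 − (-4490) = 13250 cm⁻¹.

13250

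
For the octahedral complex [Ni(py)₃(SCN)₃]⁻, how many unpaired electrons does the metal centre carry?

Ligand charges: 3×(+0) from py and 3×(-1) from SCN⁻ sum to -3; with overall charge -1, Ni is +2.
Ni²⁺: group 10, so d-count = 10 − 2 = 8.
Configuration: t₂g⁶ eg², giving 2 unpaired electrons.

2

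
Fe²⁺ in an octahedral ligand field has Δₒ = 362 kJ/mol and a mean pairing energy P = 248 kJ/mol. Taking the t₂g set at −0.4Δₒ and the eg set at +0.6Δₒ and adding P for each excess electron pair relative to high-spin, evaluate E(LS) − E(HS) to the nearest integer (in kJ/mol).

-228

Fe is in group 8, so Fe²⁺ is d⁶ (8 − 2 = 6).
In the high-spin limit (t₂g⁴ eg²) the orbital term is -0.4Δₒ = -145 kJ/mol, with no excess pairing.
Low-spin: t₂g⁶ eg⁰, orbital CFSE = -2.4Δₒ = -869 kJ/mol; plus 2 excess pairs × P = +496 kJ/mol; total -373 kJ/mol.
The difference is -373 − (-145) = -228 kJ/mol, so low-spin lies lower.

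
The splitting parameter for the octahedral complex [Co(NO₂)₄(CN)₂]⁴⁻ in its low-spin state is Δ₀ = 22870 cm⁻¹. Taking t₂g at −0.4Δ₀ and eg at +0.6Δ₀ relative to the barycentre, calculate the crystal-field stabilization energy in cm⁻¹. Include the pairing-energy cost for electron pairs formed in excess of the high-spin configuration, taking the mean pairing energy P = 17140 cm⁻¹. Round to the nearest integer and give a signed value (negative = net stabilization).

-24026

Ligand charges: 4×(-1) from NO₂⁻ and 2×(-1) from CN⁻ sum to -6; with overall charge -4, Co is +2.
Group 9 minus oxidation state +2 gives a d⁷ configuration for Co²⁺.
The d⁷ electrons fill as t₂g⁶ eg¹.
Orbital CFSE = 6(-0.4) + 1(0.6) = -1.8Δ₀ = -1.8 × 22870 = -41166 cm⁻¹.
Relative to high-spin t₂g⁵ eg² (2 paired), the low-spin configuration has 1 additional pair, contributing +1 × 17140 = +17140 cm⁻¹.
Net CFSE = -41166 + 17140 = -24026 cm⁻¹.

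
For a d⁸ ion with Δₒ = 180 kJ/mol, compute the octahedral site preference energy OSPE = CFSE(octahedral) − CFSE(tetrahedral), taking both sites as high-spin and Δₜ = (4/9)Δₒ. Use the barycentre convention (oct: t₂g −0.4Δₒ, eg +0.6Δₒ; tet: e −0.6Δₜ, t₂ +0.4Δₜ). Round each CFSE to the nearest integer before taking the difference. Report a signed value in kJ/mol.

Octahedral (high-spin): t2g^6 e_g^2, CFSE = 6(−0.4) + 2(+0.6) = -1.2Δₒ = -1.2 × 180 = -216 kJ/mol.
In a tetrahedral site the filling is e^4 t2^4: CFSE(tet) = -0.8Δₜ = -0.8 × (4/9)(180) = -64 kJ/mol.
Subtracting, OSPE = -216 − (-64) = -152 kJ/mol.

-152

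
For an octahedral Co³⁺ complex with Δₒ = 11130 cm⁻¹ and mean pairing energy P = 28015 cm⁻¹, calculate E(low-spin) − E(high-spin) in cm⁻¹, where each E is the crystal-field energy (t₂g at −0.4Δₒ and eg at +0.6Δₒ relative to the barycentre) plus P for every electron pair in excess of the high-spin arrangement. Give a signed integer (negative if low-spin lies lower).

33770

Co³⁺: group 9, so d-count = 9 − 3 = 6.
High-spin d⁶ fills as t₂g⁴ eg² with CFSE 4(−0.4) + 2(+0.6) = -0.4Δₒ = -4452 cm⁻¹.
Low-spin: t₂g⁶ eg⁰, orbital CFSE = -2.4Δₒ = -26712 cm⁻¹; plus 2 excess pairs × P = +56030 cm⁻¹; total 29318 cm⁻¹.
E(LS) − E(HS) = 29318 − (-4452) = 33770 cm⁻¹.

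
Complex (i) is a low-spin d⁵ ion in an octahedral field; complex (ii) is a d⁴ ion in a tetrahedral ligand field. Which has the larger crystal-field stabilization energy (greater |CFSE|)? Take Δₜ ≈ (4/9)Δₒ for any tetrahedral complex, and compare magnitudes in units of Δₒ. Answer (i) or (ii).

(i): t₂g⁵ eg⁰, CFSE = -2.0Δₒ.
(ii): Tetrahedral splitting is small, so the complex is high-spin; e² t₂², CFSE = -0.4Δₜ ≈ -0.18Δₒ.
So (i) has the larger |CFSE|.

(i)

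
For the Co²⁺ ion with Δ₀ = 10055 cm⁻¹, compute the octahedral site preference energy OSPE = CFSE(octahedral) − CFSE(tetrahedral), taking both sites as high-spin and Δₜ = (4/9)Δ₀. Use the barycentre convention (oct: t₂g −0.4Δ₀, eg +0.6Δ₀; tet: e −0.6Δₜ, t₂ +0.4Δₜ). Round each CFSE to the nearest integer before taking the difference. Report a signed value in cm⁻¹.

Co is in group 9, so Co²⁺ is d⁷ (9 − 2 = 7).
In an octahedral site d⁷ (HS) is t2g^5 e_g^2, giving CFSE(oct) = -0.8Δ₀ = -8044 cm⁻¹.
Tetrahedral: e^4 t2^3, CFSE = 4(−0.6) + 3(+0.4) = -1.2Δₜ = -1.2 × (4/9) × 10055 = -5363 cm⁻¹.
Subtracting, OSPE = -8044 − (-5363) = -2681 cm⁻¹.

-2681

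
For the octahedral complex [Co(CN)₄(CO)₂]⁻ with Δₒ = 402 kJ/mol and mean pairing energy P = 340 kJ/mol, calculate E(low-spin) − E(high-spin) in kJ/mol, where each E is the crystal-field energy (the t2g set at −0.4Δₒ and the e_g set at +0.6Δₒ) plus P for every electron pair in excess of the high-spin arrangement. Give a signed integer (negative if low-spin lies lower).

-124

Ligand charges: 4×(-1) from CN⁻ and 2×(+0) from CO sum to -4; with overall charge -1, Co is +3.
Co³⁺: group 9, so d-count = 9 − 3 = 6.
In the high-spin limit (t2g^4 e_g^2) the orbital term is -0.4Δₒ = -161 kJ/mol, with no excess pairing.
For low-spin the configuration is t2g^6 e_g^0: orbital energy -2.4 × 402 = -965 kJ/mol, and 2 additional pairs relative to high-spin add 680 kJ/mol, giving -285 kJ/mol.
The difference is -285 − (-161) = -124 kJ/mol, so low-spin lies lower.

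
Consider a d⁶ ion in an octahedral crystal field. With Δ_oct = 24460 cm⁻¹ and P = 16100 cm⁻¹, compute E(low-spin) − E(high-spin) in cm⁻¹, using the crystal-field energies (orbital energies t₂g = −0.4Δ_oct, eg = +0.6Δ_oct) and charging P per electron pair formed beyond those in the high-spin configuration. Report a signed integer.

High-spin: t₂g⁴ eg², CFSE = -0.4Δ_oct = -9784 cm⁻¹.
For low-spin the configuration is t₂g⁶ eg⁰: orbital energy -2.4 × 24460 = -58704 cm⁻¹, and 2 additional pairs relative to high-spin add 32200 cm⁻¹, giving -26504 cm⁻¹.
The difference is -26504 − (-9784) = -16720 cm⁻¹, so low-spin lies lower.

-16720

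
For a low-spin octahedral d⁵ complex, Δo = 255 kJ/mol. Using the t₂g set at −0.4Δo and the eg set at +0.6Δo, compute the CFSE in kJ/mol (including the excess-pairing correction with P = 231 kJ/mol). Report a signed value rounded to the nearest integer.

The d⁵ electrons fill as t₂g⁵ eg⁰.
Orbital CFSE = 5(-0.4) + 0(0.6) = -2.0Δo = -2.0 × 255 = -510 kJ/mol.
High-spin d⁵ would be t₂g³ eg² with 0 pairs; low-spin has 2, so 2 excess pairs cost +2P = +462 kJ/mol.
Net CFSE = -510 + 462 = -48 kJ/mol.

-48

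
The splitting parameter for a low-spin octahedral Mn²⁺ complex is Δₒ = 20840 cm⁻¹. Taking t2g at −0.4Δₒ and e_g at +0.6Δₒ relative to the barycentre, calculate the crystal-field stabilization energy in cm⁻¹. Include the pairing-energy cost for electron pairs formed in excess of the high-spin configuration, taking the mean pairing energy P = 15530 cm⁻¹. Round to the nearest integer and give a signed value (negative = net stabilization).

-10620

Mn²⁺: group 7, so d-count = 7 − 2 = 5.
Electron filling gives t2g^5 e_g^0.
CFSE(orbital) = 5×(-0.4Δₒ) + 0×(0.6Δₒ) = -2.0Δₒ; with Δₒ = 20840 cm⁻¹ that is -41680 cm⁻¹.
Pairing penalty: 2 pairs vs 0 in the high-spin reference → 2 extra × P = 31060 cm⁻¹.
Net CFSE = -41680 + 31060 = -10620 cm⁻¹.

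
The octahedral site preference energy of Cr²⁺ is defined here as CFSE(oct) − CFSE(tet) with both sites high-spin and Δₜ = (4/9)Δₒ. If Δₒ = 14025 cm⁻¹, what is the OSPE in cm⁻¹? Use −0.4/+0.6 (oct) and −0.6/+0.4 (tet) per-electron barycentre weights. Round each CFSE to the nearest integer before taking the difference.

-5922

Cr sits in group 6; removing 2 electrons leaves Cr²⁺ with 6 − 2 = 4 d electrons.
Octahedral (high-spin): t2g^3 e_g^1, CFSE = 3(−0.4) + 1(+0.6) = -0.6Δₒ = -0.6 × 14025 = -8415 cm⁻¹.
Tetrahedral e^2 t2^2 gives -0.4Δₜ = -0.4 × (4/9) × 14025 = -2493 cm⁻¹.
OSPE = CFSE(oct) − CFSE(tet) = -8415 − (-2493) = -5922 cm⁻¹.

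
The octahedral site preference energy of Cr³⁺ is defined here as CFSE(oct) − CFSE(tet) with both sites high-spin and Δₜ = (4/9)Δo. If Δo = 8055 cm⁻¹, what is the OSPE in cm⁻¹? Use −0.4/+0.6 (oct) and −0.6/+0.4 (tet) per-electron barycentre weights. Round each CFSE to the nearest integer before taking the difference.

Group 6 minus oxidation state +3 gives a d³ configuration for Cr³⁺.
In an octahedral site d³ (HS) is t₂g³ eg⁰, giving CFSE(oct) = -1.2Δo = -9666 cm⁻¹.
Tetrahedral e² t₂¹ gives -0.8Δₜ = -0.8 × (4/9) × 8055 = -2864 cm⁻¹.
OSPE = CFSE(oct) − CFSE(tet) = -9666 − (-2864) = -6802 cm⁻¹.

-6802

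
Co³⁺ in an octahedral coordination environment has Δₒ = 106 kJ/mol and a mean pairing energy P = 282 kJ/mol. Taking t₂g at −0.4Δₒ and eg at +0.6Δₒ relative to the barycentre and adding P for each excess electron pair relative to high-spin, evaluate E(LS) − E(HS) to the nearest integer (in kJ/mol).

Co is in group 9, so Co³⁺ is d⁶ (9 − 3 = 6).
In the high-spin limit (t₂g⁴ eg²) the orbital term is -0.4Δₒ = -42 kJ/mol, with no excess pairing.
Low-spin t₂g⁶ eg⁰ gives -2.4Δₒ = -254 kJ/mol, but forming 2 extra pairs costs 2P = 564 kJ/mol, so E(LS) = -254 + 564 = 310 kJ/mol.
The difference is 310 − (-42) = 352 kJ/mol, so high-spin lies lower.

352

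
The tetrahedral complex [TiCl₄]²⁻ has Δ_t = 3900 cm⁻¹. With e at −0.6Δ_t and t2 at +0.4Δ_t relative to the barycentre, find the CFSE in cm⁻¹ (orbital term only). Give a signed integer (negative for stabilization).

Each Cl⁻ contributes -1; 4 × (-1) = -4. With overall charge -2, Ti is in the +2 oxidation state.
Ti sits in group 4; removing 2 electrons leaves Ti²⁺ with 4 − 2 = 2 d electrons.
Tetrahedral splitting is small, so the complex is high-spin.
Configuration: e^2 t2^0.
CFSE(orbital) = 2×(-0.6Δ_t) + 0×(0.4Δ_t) = -1.2Δ_t; with Δ_t = 3900 cm⁻¹ that is -4680 cm⁻¹.

-4680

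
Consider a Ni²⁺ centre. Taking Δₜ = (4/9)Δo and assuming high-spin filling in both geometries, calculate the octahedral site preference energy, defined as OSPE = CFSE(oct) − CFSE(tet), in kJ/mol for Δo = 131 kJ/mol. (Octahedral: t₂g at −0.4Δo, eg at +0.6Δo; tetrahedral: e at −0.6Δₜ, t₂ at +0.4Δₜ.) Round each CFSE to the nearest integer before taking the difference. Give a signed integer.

-110

Ni²⁺: group 10, so d-count = 10 − 2 = 8.
In an octahedral site d⁸ (HS) is t2g^6 e_g^2, giving CFSE(oct) = -1.2Δo = -157 kJ/mol.
Tetrahedral e^4 t2^4 gives -0.8Δₜ = -0.8 × (4/9) × 131 = -47 kJ/mol.
Subtracting, OSPE = -157 − (-47) = -110 kJ/mol.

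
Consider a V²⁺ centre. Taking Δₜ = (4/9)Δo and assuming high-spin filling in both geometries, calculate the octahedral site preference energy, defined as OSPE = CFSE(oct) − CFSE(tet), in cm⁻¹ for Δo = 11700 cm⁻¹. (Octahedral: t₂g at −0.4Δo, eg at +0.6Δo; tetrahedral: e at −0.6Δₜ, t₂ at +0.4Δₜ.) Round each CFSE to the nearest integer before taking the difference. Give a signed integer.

V sits in group 5; removing 2 electrons leaves V²⁺ with 5 − 2 = 3 d electrons.
Octahedral high-spin t₂g³ eg⁰: CFSE = -1.2 × 11700 = -14040 cm⁻¹.
In a tetrahedral site the filling is e² t₂¹: CFSE(tet) = -0.8Δₜ = -0.8 × (4/9)(11700) = -4160 cm⁻¹.
Subtracting, OSPE = -14040 − (-4160) = -9880 cm⁻¹.

-9880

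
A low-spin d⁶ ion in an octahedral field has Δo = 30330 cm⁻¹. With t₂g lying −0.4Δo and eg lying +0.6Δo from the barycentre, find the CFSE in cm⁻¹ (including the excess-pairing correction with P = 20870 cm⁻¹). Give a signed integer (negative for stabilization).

Electron filling gives t₂g⁶ eg⁰.
CFSE(orbital) = 6×(-0.4Δo) + 0×(0.6Δo) = -2.4Δo; with Δo = 30330 cm⁻¹ that is -72792 cm⁻¹.
Pairing penalty: 3 pairs vs 1 in the high-spin reference → 2 extra × P = 41740 cm⁻¹.
Net CFSE = -72792 + 41740 = -31052 cm⁻¹.

-31052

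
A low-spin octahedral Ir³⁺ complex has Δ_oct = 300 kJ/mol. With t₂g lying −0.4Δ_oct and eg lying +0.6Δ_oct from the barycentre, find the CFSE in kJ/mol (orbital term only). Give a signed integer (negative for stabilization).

Ir is in group 9, so Ir³⁺ is d⁶ (9 − 3 = 6).
Configuration: t₂g⁶ eg⁰.
CFSE(orbital) = 6×(-0.4Δ_oct) + 0×(0.6Δ_oct) = -2.4Δ_oct; with Δ_oct = 300 kJ/mol that is -720 kJ/mol.

-720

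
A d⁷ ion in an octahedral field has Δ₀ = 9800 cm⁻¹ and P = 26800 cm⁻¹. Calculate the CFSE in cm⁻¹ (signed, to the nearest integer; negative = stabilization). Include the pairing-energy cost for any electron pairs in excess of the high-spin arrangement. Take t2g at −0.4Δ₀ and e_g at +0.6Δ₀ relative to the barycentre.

-7840

Since Δ₀ = 9800 cm⁻¹ < P = 26800 cm⁻¹, the complex adopts the high-spin configuration.
That gives t2g^5 e_g^2.
Orbital CFSE = -0.8Δ₀ = -0.8 × 9800 = -7840 cm⁻¹.
High-spin has no excess pairs, so no pairing correction applies.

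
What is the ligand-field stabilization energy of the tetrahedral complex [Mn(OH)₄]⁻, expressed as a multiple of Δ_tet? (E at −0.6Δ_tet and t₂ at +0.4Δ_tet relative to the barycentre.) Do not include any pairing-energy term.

-0.4 Δ_tet

Each OH⁻ contributes -1; 4 × (-1) = -4. With overall charge -1, Mn is in the +3 oxidation state.
Group 7 minus oxidation state +3 gives a d⁴ configuration for Mn³⁺.
Tetrahedral splitting is small, so the complex is high-spin.
Configuration: e² t₂².
CFSE = 2(-0.6Δ_tet) + 2(0.4Δ_tet) = -1.2Δ_tet + 0.8Δ_tet = -0.4Δ_tet.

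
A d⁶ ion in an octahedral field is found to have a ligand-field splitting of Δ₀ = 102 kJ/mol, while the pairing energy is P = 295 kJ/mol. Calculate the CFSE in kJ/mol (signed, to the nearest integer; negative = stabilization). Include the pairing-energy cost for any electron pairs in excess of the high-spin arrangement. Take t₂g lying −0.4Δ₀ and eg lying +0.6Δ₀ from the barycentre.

With Δ₀ < P the complex is high-spin.
Configuration: t₂g⁴ eg².
Orbital CFSE = -0.4Δ₀ = -0.4 × 102 = -41 kJ/mol.
High-spin has no excess pairs, so no pairing correction applies.

-41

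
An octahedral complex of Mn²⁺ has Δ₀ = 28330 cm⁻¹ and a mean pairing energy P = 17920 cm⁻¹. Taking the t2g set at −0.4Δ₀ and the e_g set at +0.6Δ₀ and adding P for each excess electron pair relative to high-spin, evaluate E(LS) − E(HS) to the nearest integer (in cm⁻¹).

Mn sits in group 7; removing 2 electrons leaves Mn²⁺ with 7 − 2 = 5 d electrons.
In the high-spin limit (t2g^3 e_g^2) the orbital term is 0.0Δ₀ = 0 cm⁻¹, with no excess pairing.
Low-spin: t2g^5 e_g^0, orbital CFSE = -2.0Δ₀ = -56660 cm⁻¹; plus 2 excess pairs × P = +35840 cm⁻¹; total -20820 cm⁻¹.
The difference is -20820 − (0) = -20820 cm⁻¹, so low-spin lies lower.

-20820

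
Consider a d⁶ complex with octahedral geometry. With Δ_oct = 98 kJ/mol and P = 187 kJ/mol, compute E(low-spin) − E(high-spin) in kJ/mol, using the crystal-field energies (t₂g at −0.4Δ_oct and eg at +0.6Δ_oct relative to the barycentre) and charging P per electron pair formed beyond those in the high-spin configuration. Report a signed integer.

178

In the high-spin limit (t₂g⁴ eg²) the orbital term is -0.4Δ_oct = -39 kJ/mol, with no excess pairing.
Low-spin t₂g⁶ eg⁰ gives -2.4Δ_oct = -235 kJ/mol, but forming 2 extra pairs costs 2P = 374 kJ/mol, so E(LS) = -235 + 374 = 139 kJ/mol.
E(LS) − E(HS) = 139 − (-39) = 178 kJ/mol.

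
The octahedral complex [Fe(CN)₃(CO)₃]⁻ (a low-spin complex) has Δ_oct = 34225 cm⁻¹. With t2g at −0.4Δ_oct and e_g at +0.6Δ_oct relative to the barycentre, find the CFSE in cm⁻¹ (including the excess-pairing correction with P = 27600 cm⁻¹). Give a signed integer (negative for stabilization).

-26940

Ligand charges: 3×(-1) from CN⁻ and 3×(+0) from CO sum to -3; with overall charge -1, Fe is +2.
Group 8 minus oxidation state +2 gives a d⁶ configuration for Fe²⁺.
The d⁶ electrons fill as t2g^6 e_g^0.
Orbital CFSE = 6(-0.4) + 0(0.6) = -2.4Δ_oct = -2.4 × 34225 = -82140 cm⁻¹.
Relative to high-spin t2g^4 e_g^2 (1 paired), the low-spin configuration has 2 additional pairs, contributing +2 × 27600 = +55200 cm⁻¹.
Net CFSE = -82140 + 55200 = -26940 cm⁻¹.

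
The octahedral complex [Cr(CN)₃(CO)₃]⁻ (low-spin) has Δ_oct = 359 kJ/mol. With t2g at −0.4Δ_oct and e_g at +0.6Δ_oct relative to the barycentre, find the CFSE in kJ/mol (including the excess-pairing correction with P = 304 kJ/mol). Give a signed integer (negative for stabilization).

-270

Ligand charges: 3×(-1) from CN⁻ and 3×(+0) from CO sum to -3; with overall charge -1, Cr is +2.
Cr sits in group 6; removing 2 electrons leaves Cr²⁺ with 6 − 2 = 4 d electrons.
Configuration: t2g^4 e_g^0.
Orbital CFSE = 4(-0.4) + 0(0.6) = -1.6Δ_oct = -1.6 × 359 = -574 kJ/mol.
High-spin d⁴ would be t2g^3 e_g^1 with 0 pairs; low-spin has 1, so 1 excess pair costs +1P = +304 kJ/mol.
Net CFSE = -574 + 304 = -270 kJ/mol.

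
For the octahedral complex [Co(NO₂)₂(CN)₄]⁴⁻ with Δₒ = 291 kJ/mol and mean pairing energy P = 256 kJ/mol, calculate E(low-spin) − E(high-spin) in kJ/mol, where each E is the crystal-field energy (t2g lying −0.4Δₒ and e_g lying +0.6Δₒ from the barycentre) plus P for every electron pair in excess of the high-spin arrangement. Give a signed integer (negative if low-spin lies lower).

Ligand charges: 2×(-1) from NO₂⁻ and 4×(-1) from CN⁻ sum to -6; with overall charge -4, Co is +2.
Co is in group 9, so Co²⁺ is d⁷ (9 − 2 = 7).
In the high-spin limit (t2g^5 e_g^2) the orbital term is -0.8Δₒ = -233 kJ/mol, with no excess pairing.
Low-spin t2g^6 e_g^1 gives -1.8Δₒ = -524 kJ/mol, but forming 1 extra pair costs 1P = 256 kJ/mol, so E(LS) = -524 + 256 = -268 kJ/mol.
Thus E(LS) − E(HS) = -35 kJ/mol.

-35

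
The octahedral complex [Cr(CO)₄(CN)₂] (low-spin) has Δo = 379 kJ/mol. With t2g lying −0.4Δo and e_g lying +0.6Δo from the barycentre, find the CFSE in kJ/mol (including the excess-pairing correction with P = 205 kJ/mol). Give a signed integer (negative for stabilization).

Ligand charges: 4×(+0) from CO and 2×(-1) from CN⁻ sum to -2; with overall charge +0, Cr is +2.
Cr²⁺: group 6, so d-count = 6 − 2 = 4.
The d⁴ electrons fill as t2g^4 e_g^0.
Orbital CFSE = 4(-0.4) + 0(0.6) = -1.6Δo = -1.6 × 379 = -606 kJ/mol.
Relative to high-spin t2g^3 e_g^1 (0 paired), the low-spin configuration has 1 additional pair, contributing +1 × 205 = +205 kJ/mol.
Net CFSE = -606 + 205 = -401 kJ/mol.

-401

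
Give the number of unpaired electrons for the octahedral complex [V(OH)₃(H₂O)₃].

2

Ligand charges: 3×(-1) from OH⁻ and 3×(+0) from H₂O sum to -3; with overall charge +0, V is +3.
V³⁺: group 5, so d-count = 5 − 3 = 2.
Configuration: t₂g² eg⁰, giving 2 unpaired electrons.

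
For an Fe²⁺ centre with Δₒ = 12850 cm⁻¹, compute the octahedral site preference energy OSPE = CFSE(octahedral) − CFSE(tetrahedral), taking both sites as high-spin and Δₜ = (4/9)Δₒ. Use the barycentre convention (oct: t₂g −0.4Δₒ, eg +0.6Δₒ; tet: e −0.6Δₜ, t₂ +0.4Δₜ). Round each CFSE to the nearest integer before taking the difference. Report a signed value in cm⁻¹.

-1713

Group 8 minus oxidation state +2 gives a d⁶ configuration for Fe²⁺.
Octahedral (high-spin): t₂g⁴ eg², CFSE = 4(−0.4) + 2(+0.6) = -0.4Δₒ = -0.4 × 12850 = -5140 cm⁻¹.
In a tetrahedral site the filling is e³ t₂³: CFSE(tet) = -0.6Δₜ = -0.6 × (4/9)(12850) = -3427 cm⁻¹.
Subtracting, OSPE = -5140 − (-3427) = -1713 cm⁻¹.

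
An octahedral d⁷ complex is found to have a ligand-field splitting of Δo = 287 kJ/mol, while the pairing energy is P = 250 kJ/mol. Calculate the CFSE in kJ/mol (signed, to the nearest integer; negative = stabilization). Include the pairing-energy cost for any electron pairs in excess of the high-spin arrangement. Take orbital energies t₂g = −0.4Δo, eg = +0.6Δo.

Δo > P, so pairing is preferred: the ground state is low-spin.
Configuration: t₂g⁶ eg¹.
Orbital CFSE = -1.8Δo = -1.8 × 287 = -517 kJ/mol.
Excess pairs vs high-spin: 3 − 2 = 1; pairing cost = +250 kJ/mol.
Net CFSE = -517 + 250 = -267 kJ/mol.

-267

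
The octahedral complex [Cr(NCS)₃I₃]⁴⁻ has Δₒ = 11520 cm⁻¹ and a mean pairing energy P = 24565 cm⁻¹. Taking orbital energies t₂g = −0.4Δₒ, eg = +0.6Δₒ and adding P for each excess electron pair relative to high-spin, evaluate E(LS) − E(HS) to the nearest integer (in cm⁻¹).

13045

Ligand charges: 3×(-1) from NCS⁻ and 3×(-1) from I⁻ sum to -6; with overall charge -4, Cr is +2.
Cr sits in group 6; removing 2 electrons leaves Cr²⁺ with 6 − 2 = 4 d electrons.
High-spin d⁴ fills as t₂g³ eg¹ with CFSE 3(−0.4) + 1(+0.6) = -0.6Δₒ = -6912 cm⁻¹.
Low-spin t₂g⁴ eg⁰ gives -1.6Δₒ = -18432 cm⁻¹, but forming 1 extra pair costs 1P = 24565 cm⁻¹, so E(LS) = -18432 + 24565 = 6133 cm⁻¹.
The difference is 6133 − (-6912) = 13045 cm⁻¹, so high-spin lies lower.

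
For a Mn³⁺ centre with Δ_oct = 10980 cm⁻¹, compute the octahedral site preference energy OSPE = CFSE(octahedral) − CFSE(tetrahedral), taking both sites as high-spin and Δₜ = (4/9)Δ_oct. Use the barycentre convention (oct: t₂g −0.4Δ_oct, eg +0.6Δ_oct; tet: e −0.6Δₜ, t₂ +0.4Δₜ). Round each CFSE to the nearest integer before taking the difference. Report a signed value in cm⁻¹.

Group 7 minus oxidation state +3 gives a d⁴ configuration for Mn³⁺.
In an octahedral site d⁴ (HS) is t2g^3 e_g^1, giving CFSE(oct) = -0.6Δ_oct = -6588 cm⁻¹.
Tetrahedral: e^2 t2^2, CFSE = 2(−0.6) + 2(+0.4) = -0.4Δₜ = -0.4 × (4/9) × 10980 = -1952 cm⁻¹.
OSPE = -6588 − (-1952) = -4636 cm⁻¹.

-4636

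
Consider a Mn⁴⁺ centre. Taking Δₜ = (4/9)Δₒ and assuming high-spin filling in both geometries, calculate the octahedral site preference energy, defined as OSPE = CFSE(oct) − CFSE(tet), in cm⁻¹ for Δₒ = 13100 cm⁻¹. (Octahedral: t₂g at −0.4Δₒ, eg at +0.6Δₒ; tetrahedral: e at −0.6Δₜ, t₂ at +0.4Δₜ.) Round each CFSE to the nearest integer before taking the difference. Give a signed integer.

-11062

Group 7 minus oxidation state +4 gives a d³ configuration for Mn⁴⁺.
In an octahedral site d³ (HS) is t₂g³ eg⁰, giving CFSE(oct) = -1.2Δₒ = -15720 cm⁻¹.
Tetrahedral e² t₂¹ gives -0.8Δₜ = -0.8 × (4/9) × 13100 = -4658 cm⁻¹.
Subtracting, OSPE = -15720 − (-4658) = -11062 cm⁻¹.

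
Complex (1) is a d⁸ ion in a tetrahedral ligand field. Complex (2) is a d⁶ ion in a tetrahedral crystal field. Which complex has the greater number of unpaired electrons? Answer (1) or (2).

(1): Tetrahedral splitting is small, so the complex is high-spin; e⁴ t₂⁴ → 2 unpaired.
(2): Tetrahedral fields are weak (Δₜ ≈ 4/9 Δₒ), so electrons fill high-spin; e^3 t2^3 → 4 unpaired.
So (2) has more unpaired electrons.

(2)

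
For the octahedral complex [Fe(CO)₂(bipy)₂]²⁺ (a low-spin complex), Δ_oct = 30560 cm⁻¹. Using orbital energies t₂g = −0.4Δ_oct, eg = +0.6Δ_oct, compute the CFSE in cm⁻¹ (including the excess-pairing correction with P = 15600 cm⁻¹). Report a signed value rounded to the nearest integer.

Ligand charges: 2×(+0) from CO and 2×(+0) from bipy sum to +0; with overall charge +2, Fe is +2.
Fe²⁺: group 8, so d-count = 8 − 2 = 6.
Configuration: t₂g⁶ eg⁰.
The orbital stabilization is -2.4Δ_oct = -2.4 × 30560 = -73344 cm⁻¹.
High-spin d⁶ would be t₂g⁴ eg² with 1 pair; low-spin has 3, so 2 excess pairs cost +2P = +31200 cm⁻¹.
Overall CFSE = -73344 + 31200 = -42144 cm⁻¹.

-42144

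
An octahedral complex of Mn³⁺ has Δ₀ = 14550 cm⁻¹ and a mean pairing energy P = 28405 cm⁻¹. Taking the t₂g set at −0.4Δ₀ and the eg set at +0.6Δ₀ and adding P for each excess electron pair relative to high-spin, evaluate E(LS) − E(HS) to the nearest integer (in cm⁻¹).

Mn sits in group 7; removing 3 electrons leaves Mn³⁺ with 7 − 3 = 4 d electrons.
High-spin d⁴ fills as t₂g³ eg¹ with CFSE 3(−0.4) + 1(+0.6) = -0.6Δ₀ = -8730 cm⁻¹.
Low-spin: t₂g⁴ eg⁰, orbital CFSE = -1.6Δ₀ = -23280 cm⁻¹; plus 1 excess pair × P = +28405 cm⁻¹; total 5125 cm⁻¹.
The difference is 5125 − (-8730) = 13855 cm⁻¹, so high-spin lies lower.

13855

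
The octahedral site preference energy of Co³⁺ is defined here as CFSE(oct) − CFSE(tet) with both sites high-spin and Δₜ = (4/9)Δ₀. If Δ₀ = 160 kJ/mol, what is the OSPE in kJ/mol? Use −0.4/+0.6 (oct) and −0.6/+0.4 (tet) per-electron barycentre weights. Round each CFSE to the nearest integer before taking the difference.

-21

Group 9 minus oxidation state +3 gives a d⁶ configuration for Co³⁺.
Octahedral high-spin t₂g⁴ eg²: CFSE = -0.4 × 160 = -64 kJ/mol.
In a tetrahedral site the filling is e³ t₂³: CFSE(tet) = -0.6Δₜ = -0.6 × (4/9)(160) = -43 kJ/mol.
OSPE = CFSE(oct) − CFSE(tet) = -64 − (-43) = -21 kJ/mol.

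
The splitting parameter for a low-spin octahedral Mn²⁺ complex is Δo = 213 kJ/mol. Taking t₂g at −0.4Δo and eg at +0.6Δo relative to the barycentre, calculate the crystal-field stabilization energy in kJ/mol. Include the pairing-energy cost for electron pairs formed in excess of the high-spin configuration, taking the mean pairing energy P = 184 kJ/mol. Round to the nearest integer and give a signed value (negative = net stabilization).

-58

Mn²⁺: group 7, so d-count = 7 − 2 = 5.
Configuration: t₂g⁵ eg⁰.
CFSE(orbital) = 5×(-0.4Δo) + 0×(0.6Δo) = -2.0Δo; with Δo = 213 kJ/mol that is -426 kJ/mol.
Relative to high-spin t₂g³ eg² (0 paired), the low-spin configuration has 2 additional pairs, contributing +2 × 184 = +368 kJ/mol.
Overall CFSE = -426 + 368 = -58 kJ/mol.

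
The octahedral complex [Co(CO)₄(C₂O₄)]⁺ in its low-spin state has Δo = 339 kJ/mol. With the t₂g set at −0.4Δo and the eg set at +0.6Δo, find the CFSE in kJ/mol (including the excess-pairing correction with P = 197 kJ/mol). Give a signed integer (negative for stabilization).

-420

Ligand charges: 4×(+0) from CO and 1×(-2) from C₂O₄²⁻ sum to -2; with overall charge +1, Co is +3.
Group 9 minus oxidation state +3 gives a d⁶ configuration for Co³⁺.
Configuration: t₂g⁶ eg⁰.
The orbital stabilization is -2.4Δo = -2.4 × 339 = -814 kJ/mol.
Relative to high-spin t₂g⁴ eg² (1 paired), the low-spin configuration has 2 additional pairs, contributing +2 × 197 = +394 kJ/mol.
Net CFSE = -814 + 394 = -420 kJ/mol.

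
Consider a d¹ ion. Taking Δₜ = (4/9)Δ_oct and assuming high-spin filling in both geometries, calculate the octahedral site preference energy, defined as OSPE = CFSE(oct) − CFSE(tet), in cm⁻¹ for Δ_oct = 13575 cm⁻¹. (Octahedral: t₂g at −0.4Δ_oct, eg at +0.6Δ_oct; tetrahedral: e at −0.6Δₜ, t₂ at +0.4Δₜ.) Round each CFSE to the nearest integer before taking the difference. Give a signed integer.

-1810

In an octahedral site d¹ (HS) is t2g^1 e_g^0, giving CFSE(oct) = -0.4Δ_oct = -5430 cm⁻¹.
Tetrahedral e^1 t2^0 gives -0.6Δₜ = -0.6 × (4/9) × 13575 = -3620 cm⁻¹.
OSPE = CFSE(oct) − CFSE(tet) = -5430 − (-3620) = -1810 cm⁻¹.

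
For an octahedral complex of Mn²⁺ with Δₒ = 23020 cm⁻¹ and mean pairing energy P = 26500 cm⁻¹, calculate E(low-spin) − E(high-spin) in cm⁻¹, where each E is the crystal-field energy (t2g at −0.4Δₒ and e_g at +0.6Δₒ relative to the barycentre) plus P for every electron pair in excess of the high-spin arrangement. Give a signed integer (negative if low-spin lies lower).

6960

Mn sits in group 7; removing 2 electrons leaves Mn²⁺ with 7 − 2 = 5 d electrons.
High-spin: t2g^3 e_g^2, CFSE = 0.0Δₒ = 0 cm⁻¹.
Low-spin t2g^5 e_g^0 gives -2.0Δₒ = -46040 cm⁻¹, but forming 2 extra pairs costs 2P = 53000 cm⁻¹, so E(LS) = -46040 + 53000 = 6960 cm⁻¹.
Thus E(LS) − E(HS) = 6960 cm⁻¹.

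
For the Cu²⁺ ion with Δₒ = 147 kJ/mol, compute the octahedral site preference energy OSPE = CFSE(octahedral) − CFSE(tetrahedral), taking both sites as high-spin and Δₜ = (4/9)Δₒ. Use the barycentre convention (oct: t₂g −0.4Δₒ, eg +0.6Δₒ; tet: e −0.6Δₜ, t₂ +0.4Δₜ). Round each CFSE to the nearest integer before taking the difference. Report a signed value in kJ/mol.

Cu is in group 11, so Cu²⁺ is d⁹ (11 − 2 = 9).
Octahedral high-spin t2g^6 e_g^3: CFSE = -0.6 × 147 = -88 kJ/mol.
Tetrahedral e^4 t2^5 gives -0.4Δₜ = -0.4 × (4/9) × 147 = -26 kJ/mol.
Subtracting, OSPE = -88 − (-26) = -62 kJ/mol.

-62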